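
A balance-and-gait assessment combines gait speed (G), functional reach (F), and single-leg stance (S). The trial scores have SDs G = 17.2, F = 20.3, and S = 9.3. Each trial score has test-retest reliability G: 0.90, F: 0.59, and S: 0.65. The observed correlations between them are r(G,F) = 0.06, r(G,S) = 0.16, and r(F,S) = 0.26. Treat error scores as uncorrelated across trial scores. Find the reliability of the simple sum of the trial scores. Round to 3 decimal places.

Var(G+F+S) = 17.2² + 20.3² + 9.3² + 2·[17.2·20.3·0.06 + 17.2·9.3·0.16 + 20.3·9.3·0.26] = 794.42 + 191.257 = 985.677.
Under uncorrelated errors the observed covariances equal the true-score covariances, so only the own-variance terms attenuate.
True-score variance = [17.2²·0.90 + 20.3²·0.59 + 9.3²·0.65] + 191.257 = 565.608 + 191.257 = 756.865.
Reliability = 756.865 / 985.677 = 0.768.

0.768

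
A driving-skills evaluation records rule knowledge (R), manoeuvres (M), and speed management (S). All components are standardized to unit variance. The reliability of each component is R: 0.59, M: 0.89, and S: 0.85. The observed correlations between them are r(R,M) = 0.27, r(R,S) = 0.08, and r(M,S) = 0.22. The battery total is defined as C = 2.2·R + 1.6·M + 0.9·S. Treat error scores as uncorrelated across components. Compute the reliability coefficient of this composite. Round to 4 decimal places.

Var(C) = 2.2² + 1.6² + 0.9² + 2·[3.52·0.27 + 1.98·0.08 + 1.44·0.22] = 8.21 + 2.8512 = 11.0612.
Because errors are independent across components, Cov(Tᵢ,Tⱼ) = Cov(Xᵢ,Xⱼ); the off-diagonal part of the true-score variance is the same as above.
True-score variance = [2.2²·0.59 + 1.6²·0.89 + 0.9²·0.85] + 2.8512 = 5.8225 + 2.8512 = 8.6737.
Reliability = 8.6737 / 11.0612 = 0.7842.

0.7842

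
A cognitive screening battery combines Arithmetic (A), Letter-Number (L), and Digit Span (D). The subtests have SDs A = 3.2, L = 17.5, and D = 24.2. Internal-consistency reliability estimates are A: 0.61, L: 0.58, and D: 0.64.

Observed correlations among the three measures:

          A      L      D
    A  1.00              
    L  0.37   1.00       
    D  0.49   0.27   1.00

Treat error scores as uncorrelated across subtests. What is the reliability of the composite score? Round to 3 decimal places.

Var(A+L+D) = 3.2² + 17.5² + 24.2² + 2·[3.2·17.5·0.37 + 3.2·24.2·0.49 + 17.5·24.2·0.27] = 902.13 + 346.021 = 1248.15.
With uncorrelated errors the cross-covariances are all true-score covariance, so they carry over unchanged; only the diagonal terms shrink to ρᵢσᵢ².
True-score variance = [3.2²·0.61 + 17.5²·0.58 + 24.2²·0.64] + 346.021 = 558.681 + 346.021 = 904.702.
Reliability = 904.702 / 1248.15 = 0.725.

0.725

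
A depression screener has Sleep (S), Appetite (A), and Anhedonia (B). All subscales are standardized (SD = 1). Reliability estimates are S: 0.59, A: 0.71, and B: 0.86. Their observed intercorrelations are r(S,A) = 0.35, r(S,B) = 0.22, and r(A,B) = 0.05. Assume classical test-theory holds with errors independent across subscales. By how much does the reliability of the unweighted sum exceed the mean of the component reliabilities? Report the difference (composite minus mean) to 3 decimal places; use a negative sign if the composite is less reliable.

0.082

Var(sum) = 3 + 1.24 = 4.24; true-score variance = 2.16 + 1.24 = 3.4; composite reliability = 0.8019.
Mean component reliability = 0.7200.
Difference = 0.8019 − 0.7200 = 0.082.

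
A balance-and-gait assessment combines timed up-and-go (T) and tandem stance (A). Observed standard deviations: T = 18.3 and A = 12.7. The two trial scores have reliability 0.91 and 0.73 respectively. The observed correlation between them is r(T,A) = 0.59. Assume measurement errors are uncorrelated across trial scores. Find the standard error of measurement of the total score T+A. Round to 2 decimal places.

8.58

Var(total) = 496.18 + 274.244 = 770.424.
True-score variance = 422.492 + 274.244 = 696.735, so reliability = 0.9044.
Error variance = 770.424 − 696.735 = 73.6884; SEM = √73.6884 = 8.58.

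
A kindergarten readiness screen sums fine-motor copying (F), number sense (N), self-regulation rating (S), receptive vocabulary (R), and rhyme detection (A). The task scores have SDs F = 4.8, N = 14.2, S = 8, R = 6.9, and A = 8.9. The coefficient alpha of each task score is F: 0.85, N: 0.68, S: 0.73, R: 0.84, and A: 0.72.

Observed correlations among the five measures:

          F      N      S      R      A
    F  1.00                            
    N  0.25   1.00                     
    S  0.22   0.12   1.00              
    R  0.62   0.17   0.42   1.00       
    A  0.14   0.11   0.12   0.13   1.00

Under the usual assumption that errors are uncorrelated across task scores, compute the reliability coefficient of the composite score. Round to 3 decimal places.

0.833

Var(F+N+S+R+A) = 4.8² + 14.2² + 8² + 6.9² + 8.9² + 2·[4.8·14.2·0.25 + 4.8·8·0.22 + 4.8·6.9·0.62 + 4.8·8.9·0.14 + 14.2·8·0.12 + 14.2·6.9·0.17 + 14.2·8.9·0.11 + 8·6.9·0.42 + 8·8.9·0.12 + 6.9·8.9·0.13] = 415.5 + 271.81 = 687.31.
Under uncorrelated errors the observed covariances equal the true-score covariances, so only the own-variance terms attenuate.
True-score variance = [4.8²·0.85 + 14.2²·0.68 + 8²·0.73 + 6.9²·0.84 + 8.9²·0.72] + 271.81 = 300.443 + 271.81 = 572.253.
Reliability = 572.253 / 687.31 = 0.833.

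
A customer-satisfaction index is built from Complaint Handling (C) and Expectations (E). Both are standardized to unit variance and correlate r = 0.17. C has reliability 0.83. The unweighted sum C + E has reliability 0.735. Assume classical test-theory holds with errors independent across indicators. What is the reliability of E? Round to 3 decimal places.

0.550

Var(C+E) = 2 + 2·0.17 = 2.340.
True-score variance = ρ_C + ρ_E + 2·0.17, so 0.735 = (0.83 + ρ_E + 0.34) / 2.340.
ρ_E = 0.735·2.340 − 0.83 − 0.34 = 0.550.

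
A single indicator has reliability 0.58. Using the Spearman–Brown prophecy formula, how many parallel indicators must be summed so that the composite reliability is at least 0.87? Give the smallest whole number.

k ≥ ρ*(1−ρ₁)/(ρ₁(1−ρ*)) = 0.87·0.42 / (0.58·0.13) = 4.846.
Smallest integer k = 5.

5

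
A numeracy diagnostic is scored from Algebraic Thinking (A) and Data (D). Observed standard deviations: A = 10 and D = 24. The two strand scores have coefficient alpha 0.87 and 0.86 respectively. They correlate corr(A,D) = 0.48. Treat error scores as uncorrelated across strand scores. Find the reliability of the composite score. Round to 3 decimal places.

0.897

Var(A+D) = 10² + 24² + 2·[10·24·0.48] = 676 + 230.4 = 906.4.
Because errors are independent across components, Cov(Tᵢ,Tⱼ) = Cov(Xᵢ,Xⱼ); the off-diagonal part of the true-score variance is the same as above.
True-score variance = [10²·0.87 + 24²·0.86] + 230.4 = 582.36 + 230.4 = 812.76.
Reliability = 812.76 / 906.4 = 0.897.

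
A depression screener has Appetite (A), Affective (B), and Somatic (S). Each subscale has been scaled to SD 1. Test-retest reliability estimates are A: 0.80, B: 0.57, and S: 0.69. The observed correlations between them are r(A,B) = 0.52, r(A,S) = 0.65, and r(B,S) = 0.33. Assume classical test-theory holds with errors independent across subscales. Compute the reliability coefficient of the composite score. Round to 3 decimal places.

0.843

Var(A+B+S) = 3 + 2·[0.52 + 0.65 + 0.33] = 3 + 3 = 6.
Because errors are independent across components, Cov(Tᵢ,Tⱼ) = Cov(Xᵢ,Xⱼ); the off-diagonal part of the true-score variance is the same as above.
True-score variance = [0.80 + 0.57 + 0.69] + 3 = 2.06 + 3 = 5.06.
Reliability = 5.06 / 6 = 0.843.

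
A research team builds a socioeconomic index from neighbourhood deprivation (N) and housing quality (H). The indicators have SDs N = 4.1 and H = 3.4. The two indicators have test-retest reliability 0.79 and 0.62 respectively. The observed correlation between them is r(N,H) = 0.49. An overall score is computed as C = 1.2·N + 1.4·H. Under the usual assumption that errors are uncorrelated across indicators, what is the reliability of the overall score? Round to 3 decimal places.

0.804

Var(C) = 1.2²·4.1² + 1.4²·3.4² + 2·[1.68·4.1·3.4·0.49] = 46.864 + 22.9508 = 69.8148.
Under uncorrelated errors the observed covariances equal the true-score covariances, so only the own-variance terms attenuate.
True-score variance = [1.2²·4.1²·0.79 + 1.4²·3.4²·0.62] + 22.9508 = 33.1708 + 22.9508 = 56.1216.
Reliability = 56.1216 / 69.8148 = 0.804.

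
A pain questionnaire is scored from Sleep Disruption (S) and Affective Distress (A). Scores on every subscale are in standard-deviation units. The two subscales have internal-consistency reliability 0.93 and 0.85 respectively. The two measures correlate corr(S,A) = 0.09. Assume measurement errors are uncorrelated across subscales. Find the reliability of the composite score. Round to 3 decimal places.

0.899

Var(S+A) = 2 + 2·[0.09] = 2 + 0.18 = 2.18.
Because errors are independent across components, Cov(Tᵢ,Tⱼ) = Cov(Xᵢ,Xⱼ); the off-diagonal part of the true-score variance is the same as above.
True-score variance = [0.93 + 0.85] + 0.18 = 1.78 + 0.18 = 1.96.
Reliability = 1.96 / 2.18 = 0.899.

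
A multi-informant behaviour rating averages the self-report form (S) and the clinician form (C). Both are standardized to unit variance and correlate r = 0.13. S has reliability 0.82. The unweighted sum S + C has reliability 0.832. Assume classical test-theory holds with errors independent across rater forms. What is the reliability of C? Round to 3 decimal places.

0.800

Var(S+C) = 2 + 2·0.13 = 2.260.
True-score variance = ρ_S + ρ_C + 2·0.13, so 0.832 = (0.82 + ρ_C + 0.26) / 2.260.
ρ_C = 0.832·2.260 − 0.82 − 0.26 = 0.800.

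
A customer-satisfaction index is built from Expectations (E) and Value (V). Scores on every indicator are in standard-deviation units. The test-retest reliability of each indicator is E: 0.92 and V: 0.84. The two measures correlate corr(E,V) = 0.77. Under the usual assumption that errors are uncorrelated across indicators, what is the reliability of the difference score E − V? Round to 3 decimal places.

Var(E−V) = 1 + 1 − 2·0.77 = 2 − 1.54 = 0.46.
With uncorrelated errors the cross-covariances are all true-score covariance, so they carry over unchanged; only the diagonal terms shrink to ρᵢσᵢ².
True-score variance = [0.92 + 0.84] − 1.54 = 1.76 − 1.54 = 0.22.
Reliability = 0.22 / 0.46 = 0.478.

0.478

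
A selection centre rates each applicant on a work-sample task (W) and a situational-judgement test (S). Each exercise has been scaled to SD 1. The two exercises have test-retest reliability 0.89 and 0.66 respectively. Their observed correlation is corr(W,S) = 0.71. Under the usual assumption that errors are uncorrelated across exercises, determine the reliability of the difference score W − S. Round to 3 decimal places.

Var(W−S) = 1 + 1 − 2·0.71 = 2 − 1.42 = 0.58.
With uncorrelated errors the cross-covariances are all true-score covariance, so they carry over unchanged; only the diagonal terms shrink to ρᵢσᵢ².
True-score variance = [0.89 + 0.66] − 1.42 = 1.55 − 1.42 = 0.13.
Reliability = 0.13 / 0.58 = 0.224.

0.224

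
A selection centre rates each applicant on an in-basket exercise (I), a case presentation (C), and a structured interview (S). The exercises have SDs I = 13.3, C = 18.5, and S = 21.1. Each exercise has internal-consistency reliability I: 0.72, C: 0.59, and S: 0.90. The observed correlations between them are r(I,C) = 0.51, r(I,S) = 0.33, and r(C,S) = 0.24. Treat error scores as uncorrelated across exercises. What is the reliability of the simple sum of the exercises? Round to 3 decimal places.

0.852

Var(I+C+S) = 13.3² + 18.5² + 21.1² + 2·[13.3·18.5·0.51 + 13.3·21.1·0.33 + 18.5·21.1·0.24] = 964.35 + 623.555 = 1587.9.
Under uncorrelated errors the observed covariances equal the true-score covariances, so only the own-variance terms attenuate.
True-score variance = [13.3²·0.72 + 18.5²·0.59 + 21.1²·0.90] + 623.555 = 729.977 + 623.555 = 1353.53.
Reliability = 1353.53 / 1587.9 = 0.852.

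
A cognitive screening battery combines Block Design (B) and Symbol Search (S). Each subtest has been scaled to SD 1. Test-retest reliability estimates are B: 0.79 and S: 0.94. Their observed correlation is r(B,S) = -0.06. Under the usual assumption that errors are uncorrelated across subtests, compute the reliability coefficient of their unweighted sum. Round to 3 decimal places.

0.856

Var(B+S) = 2 + 2·[(-0.06)] = 2 − 0.12 = 1.88.
Under uncorrelated errors the observed covariances equal the true-score covariances, so only the own-variance terms attenuate.
True-score variance = [0.79 + 0.94] − 0.12 = 1.73 − 0.12 = 1.61.
Reliability = 1.61 / 1.88 = 0.856.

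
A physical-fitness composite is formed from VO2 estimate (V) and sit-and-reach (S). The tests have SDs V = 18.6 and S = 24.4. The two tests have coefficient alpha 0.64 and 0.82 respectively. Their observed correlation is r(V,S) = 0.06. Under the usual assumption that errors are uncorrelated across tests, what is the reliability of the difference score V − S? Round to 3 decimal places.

Var(V−S) = 18.6² + 24.4² − 2·18.6·24.4·0.06 = 941.32 − 54.4608 = 886.859.
With uncorrelated errors the cross-covariances are all true-score covariance, so they carry over unchanged; only the diagonal terms shrink to ρᵢσᵢ².
True-score variance = [18.6²·0.64 + 24.4²·0.82] − 54.4608 = 709.61 − 54.4608 = 655.149.
Reliability = 655.149 / 886.859 = 0.739.

0.739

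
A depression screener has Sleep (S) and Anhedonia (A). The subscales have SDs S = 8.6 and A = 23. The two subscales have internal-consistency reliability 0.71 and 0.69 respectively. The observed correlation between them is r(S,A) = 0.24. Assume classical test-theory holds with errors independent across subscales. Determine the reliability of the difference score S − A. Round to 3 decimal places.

Var(S−A) = 8.6² + 23² − 2·8.6·23·0.24 = 602.96 − 94.944 = 508.016.
Under uncorrelated errors the observed covariances equal the true-score covariances, so only the own-variance terms attenuate.
True-score variance = [8.6²·0.71 + 23²·0.69] − 94.944 = 417.522 − 94.944 = 322.578.
Reliability = 322.578 / 508.016 = 0.635.

0.635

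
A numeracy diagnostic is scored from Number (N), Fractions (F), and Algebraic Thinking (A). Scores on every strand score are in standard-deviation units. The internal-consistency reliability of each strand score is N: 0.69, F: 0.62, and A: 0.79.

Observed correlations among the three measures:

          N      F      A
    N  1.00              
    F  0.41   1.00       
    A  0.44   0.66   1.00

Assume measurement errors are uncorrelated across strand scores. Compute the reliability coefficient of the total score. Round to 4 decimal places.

0.8505

Var(N+F+A) = 3 + 2·[0.41 + 0.44 + 0.66] = 3 + 3.02 = 6.02.
Under uncorrelated errors the observed covariances equal the true-score covariances, so only the own-variance terms attenuate.
True-score variance = [0.69 + 0.62 + 0.79] + 3.02 = 2.1 + 3.02 = 5.12.
Reliability = 5.12 / 6.02 = 0.8505.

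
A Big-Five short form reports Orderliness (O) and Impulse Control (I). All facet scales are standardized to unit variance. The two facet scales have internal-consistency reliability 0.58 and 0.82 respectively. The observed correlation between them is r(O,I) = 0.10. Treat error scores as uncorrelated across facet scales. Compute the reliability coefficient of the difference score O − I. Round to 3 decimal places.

Var(O−I) = 1 + 1 − 2·0.10 = 2 − 0.2 = 1.8.
Because errors are independent across components, Cov(Tᵢ,Tⱼ) = Cov(Xᵢ,Xⱼ); the off-diagonal part of the true-score variance is the same as above.
True-score variance = [0.58 + 0.82] − 0.2 = 1.4 − 0.2 = 1.2.
Reliability = 1.2 / 1.8 = 0.667.

0.667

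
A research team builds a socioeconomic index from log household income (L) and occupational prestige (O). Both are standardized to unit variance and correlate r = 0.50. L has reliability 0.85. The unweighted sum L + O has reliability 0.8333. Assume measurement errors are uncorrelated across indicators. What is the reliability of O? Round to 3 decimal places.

Var(L+O) = 2 + 2·0.50 = 3.000.
True-score variance = ρ_L + ρ_O + 2·0.50, so 0.8333 = (0.85 + ρ_O + 1.00) / 3.000.
ρ_O = 0.8333·3.000 − 0.85 − 1.00 = 0.650.

0.650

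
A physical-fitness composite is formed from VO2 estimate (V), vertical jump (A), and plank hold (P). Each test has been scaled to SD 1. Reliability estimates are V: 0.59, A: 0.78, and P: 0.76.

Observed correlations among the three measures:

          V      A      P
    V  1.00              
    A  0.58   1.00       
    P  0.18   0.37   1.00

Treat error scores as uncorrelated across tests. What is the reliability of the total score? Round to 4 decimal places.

0.8346

Var(V+A+P) = 3 + 2·[0.58 + 0.18 + 0.37] = 3 + 2.26 = 5.26.
Under uncorrelated errors the observed covariances equal the true-score covariances, so only the own-variance terms attenuate.
True-score variance = [0.59 + 0.78 + 0.76] + 2.26 = 2.13 + 2.26 = 4.39.
Reliability = 4.39 / 5.26 = 0.8346.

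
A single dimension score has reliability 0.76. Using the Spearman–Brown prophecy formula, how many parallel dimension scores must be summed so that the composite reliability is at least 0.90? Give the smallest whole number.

3

k ≥ ρ*(1−ρ₁)/(ρ₁(1−ρ*)) = 0.90·0.24 / (0.76·0.10) = 2.842.
Smallest integer k = 3.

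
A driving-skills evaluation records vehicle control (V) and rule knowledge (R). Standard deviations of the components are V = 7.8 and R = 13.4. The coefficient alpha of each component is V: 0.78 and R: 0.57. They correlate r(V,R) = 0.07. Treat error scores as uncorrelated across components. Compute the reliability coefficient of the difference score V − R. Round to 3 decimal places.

0.599

Var(V−R) = 7.8² + 13.4² − 2·7.8·13.4·0.07 = 240.4 − 14.6328 = 225.767.
With uncorrelated errors the cross-covariances are all true-score covariance, so they carry over unchanged; only the diagonal terms shrink to ρᵢσᵢ².
True-score variance = [7.8²·0.78 + 13.4²·0.57] − 14.6328 = 149.804 − 14.6328 = 135.172.
Reliability = 135.172 / 225.767 = 0.599.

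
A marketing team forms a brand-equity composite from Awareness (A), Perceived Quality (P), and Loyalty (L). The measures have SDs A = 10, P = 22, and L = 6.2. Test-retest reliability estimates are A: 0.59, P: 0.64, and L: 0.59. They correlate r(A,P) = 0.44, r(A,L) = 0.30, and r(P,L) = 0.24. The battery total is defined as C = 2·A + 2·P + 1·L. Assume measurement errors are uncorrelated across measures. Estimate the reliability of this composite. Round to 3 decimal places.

0.739

Var(C) = 2²·10² + 2²·22² + 6.2² + 2·[4·10·22·0.44 + 2·10·6.2·0.30 + 2·22·6.2·0.24] = 2374.44 + 979.744 = 3354.18.
With uncorrelated errors the cross-covariances are all true-score covariance, so they carry over unchanged; only the diagonal terms shrink to ρᵢσᵢ².
True-score variance = [2²·10²·0.59 + 2²·22²·0.64 + 6.2²·0.59] + 979.744 = 1497.72 + 979.744 = 2477.46.
Reliability = 2477.46 / 3354.18 = 0.739.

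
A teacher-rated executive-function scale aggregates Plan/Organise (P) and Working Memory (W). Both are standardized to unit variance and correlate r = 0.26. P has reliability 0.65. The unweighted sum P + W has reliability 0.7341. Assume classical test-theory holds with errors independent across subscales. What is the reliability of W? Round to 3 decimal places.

0.680

Var(P+W) = 2 + 2·0.26 = 2.520.
True-score variance = ρ_P + ρ_W + 2·0.26, so 0.7341 = (0.65 + ρ_W + 0.52) / 2.520.
ρ_W = 0.7341·2.520 − 0.65 − 0.52 = 0.680.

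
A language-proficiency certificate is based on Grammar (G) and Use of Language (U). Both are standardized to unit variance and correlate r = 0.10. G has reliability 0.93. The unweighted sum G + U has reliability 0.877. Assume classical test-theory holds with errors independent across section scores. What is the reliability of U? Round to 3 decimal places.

Var(G+U) = 2 + 2·0.10 = 2.200.
True-score variance = ρ_G + ρ_U + 2·0.10, so 0.877 = (0.93 + ρ_U + 0.20) / 2.200.
ρ_U = 0.877·2.200 − 0.93 − 0.20 = 0.799.

0.799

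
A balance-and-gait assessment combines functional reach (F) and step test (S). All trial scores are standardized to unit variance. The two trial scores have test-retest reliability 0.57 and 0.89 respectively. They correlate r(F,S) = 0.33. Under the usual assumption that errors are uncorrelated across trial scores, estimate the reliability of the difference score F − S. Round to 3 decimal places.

Var(F−S) = 1 + 1 − 2·0.33 = 2 − 0.66 = 1.34.
Under uncorrelated errors the observed covariances equal the true-score covariances, so only the own-variance terms attenuate.
True-score variance = [0.57 + 0.89] − 0.66 = 1.46 − 0.66 = 0.8.
Reliability = 0.8 / 1.34 = 0.597.

0.597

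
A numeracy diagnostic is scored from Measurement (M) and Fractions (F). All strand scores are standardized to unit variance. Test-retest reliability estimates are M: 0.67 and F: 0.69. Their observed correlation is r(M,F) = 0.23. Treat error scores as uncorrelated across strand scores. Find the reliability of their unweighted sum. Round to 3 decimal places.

0.740

Var(M+F) = 2 + 2·[0.23] = 2 + 0.46 = 2.46.
Under uncorrelated errors the observed covariances equal the true-score covariances, so only the own-variance terms attenuate.
True-score variance = [0.67 + 0.69] + 0.46 = 1.36 + 0.46 = 1.82.
Reliability = 1.82 / 2.46 = 0.740.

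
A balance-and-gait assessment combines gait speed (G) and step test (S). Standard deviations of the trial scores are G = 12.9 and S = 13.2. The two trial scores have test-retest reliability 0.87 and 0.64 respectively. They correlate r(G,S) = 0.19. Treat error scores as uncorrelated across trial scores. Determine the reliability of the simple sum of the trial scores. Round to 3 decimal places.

Var(G+S) = 12.9² + 13.2² + 2·[12.9·13.2·0.19] = 340.65 + 64.7064 = 405.356.
Under uncorrelated errors the observed covariances equal the true-score covariances, so only the own-variance terms attenuate.
True-score variance = [12.9²·0.87 + 13.2²·0.64] + 64.7064 = 256.29 + 64.7064 = 320.997.
Reliability = 320.997 / 405.356 = 0.792.

0.792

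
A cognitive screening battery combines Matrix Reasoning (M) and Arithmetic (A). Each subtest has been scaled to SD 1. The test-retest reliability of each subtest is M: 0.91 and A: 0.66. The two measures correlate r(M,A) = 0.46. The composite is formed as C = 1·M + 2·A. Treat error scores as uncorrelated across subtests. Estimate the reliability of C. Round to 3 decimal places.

Var(C) = 1 + 2² + 2·[2·0.46] = 5 + 1.84 = 6.84.
Because errors are independent across components, Cov(Tᵢ,Tⱼ) = Cov(Xᵢ,Xⱼ); the off-diagonal part of the true-score variance is the same as above.
True-score variance = [0.91 + 2²·0.66] + 1.84 = 3.55 + 1.84 = 5.39.
Reliability = 5.39 / 6.84 = 0.788.

0.788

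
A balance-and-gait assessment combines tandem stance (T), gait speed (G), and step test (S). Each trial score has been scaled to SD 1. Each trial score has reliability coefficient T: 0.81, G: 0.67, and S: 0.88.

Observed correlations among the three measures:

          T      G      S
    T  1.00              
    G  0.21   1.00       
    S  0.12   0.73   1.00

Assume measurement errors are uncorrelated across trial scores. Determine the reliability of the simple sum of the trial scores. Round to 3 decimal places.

Var(T+G+S) = 3 + 2·[0.21 + 0.12 + 0.73] = 3 + 2.12 = 5.12.
Under uncorrelated errors the observed covariances equal the true-score covariances, so only the own-variance terms attenuate.
True-score variance = [0.81 + 0.67 + 0.88] + 2.12 = 2.36 + 2.12 = 4.48.
Reliability = 4.48 / 5.12 = 0.875.

0.875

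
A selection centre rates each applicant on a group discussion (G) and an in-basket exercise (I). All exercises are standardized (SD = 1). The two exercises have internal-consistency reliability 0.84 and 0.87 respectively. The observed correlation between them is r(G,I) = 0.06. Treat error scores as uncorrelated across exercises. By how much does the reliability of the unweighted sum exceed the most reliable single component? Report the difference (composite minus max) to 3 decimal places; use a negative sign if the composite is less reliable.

-0.007

Var(sum) = 2 + 0.12 = 2.12; true-score variance = 1.71 + 0.12 = 1.83; composite reliability = 0.8632.
Max component reliability = 0.8700.
Difference = 0.8632 − 0.8700 = -0.007.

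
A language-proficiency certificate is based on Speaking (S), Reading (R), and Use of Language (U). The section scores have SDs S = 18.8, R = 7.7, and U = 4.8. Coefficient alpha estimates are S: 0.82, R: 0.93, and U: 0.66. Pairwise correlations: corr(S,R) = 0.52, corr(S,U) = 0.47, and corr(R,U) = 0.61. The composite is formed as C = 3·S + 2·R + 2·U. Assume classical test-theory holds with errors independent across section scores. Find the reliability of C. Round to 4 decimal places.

0.8784

Var(C) = 3²·18.8² + 2²·7.7² + 2²·4.8² + 2·[6·18.8·7.7·0.52 + 6·18.8·4.8·0.47 + 4·7.7·4.8·0.61] = 3510.28 + 1592.62 = 5102.9.
With uncorrelated errors the cross-covariances are all true-score covariance, so they carry over unchanged; only the diagonal terms shrink to ρᵢσᵢ².
True-score variance = [3²·18.8²·0.82 + 2²·7.7²·0.93 + 2²·4.8²·0.66] + 1592.62 = 2889.77 + 1592.62 = 4482.39.
Reliability = 4482.39 / 5102.9 = 0.8784.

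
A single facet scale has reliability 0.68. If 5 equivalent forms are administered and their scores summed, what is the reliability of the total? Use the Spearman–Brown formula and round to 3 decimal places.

ρ_k = kρ / (1 + (k−1)ρ) = 5·0.68 / (1 + 4·0.68) = 3.400 / 3.720 = 0.914.

0.914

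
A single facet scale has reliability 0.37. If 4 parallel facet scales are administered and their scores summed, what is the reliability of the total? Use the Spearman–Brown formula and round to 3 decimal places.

ρ_k = kρ / (1 + (k−1)ρ) = 4·0.37 / (1 + 3·0.37) = 1.480 / 2.110 = 0.701.

0.701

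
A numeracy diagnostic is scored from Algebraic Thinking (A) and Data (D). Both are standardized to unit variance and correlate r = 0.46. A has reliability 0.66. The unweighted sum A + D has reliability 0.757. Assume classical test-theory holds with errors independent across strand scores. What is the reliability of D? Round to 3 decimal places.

Var(A+D) = 2 + 2·0.46 = 2.920.
True-score variance = ρ_A + ρ_D + 2·0.46, so 0.757 = (0.66 + ρ_D + 0.92) / 2.920.
ρ_D = 0.757·2.920 − 0.66 − 0.92 = 0.630.

0.630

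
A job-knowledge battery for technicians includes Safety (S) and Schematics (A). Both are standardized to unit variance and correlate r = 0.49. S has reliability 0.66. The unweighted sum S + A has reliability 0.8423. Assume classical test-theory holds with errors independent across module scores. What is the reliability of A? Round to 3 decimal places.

Var(S+A) = 2 + 2·0.49 = 2.980.
True-score variance = ρ_S + ρ_A + 2·0.49, so 0.8423 = (0.66 + ρ_A + 0.98) / 2.980.
ρ_A = 0.8423·2.980 − 0.66 − 0.98 = 0.870.

0.870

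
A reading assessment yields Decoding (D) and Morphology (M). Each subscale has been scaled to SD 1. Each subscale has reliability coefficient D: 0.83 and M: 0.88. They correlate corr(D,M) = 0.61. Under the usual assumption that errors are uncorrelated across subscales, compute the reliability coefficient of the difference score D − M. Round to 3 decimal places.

0.628

Var(D−M) = 1 + 1 − 2·0.61 = 2 − 1.22 = 0.78.
Under uncorrelated errors the observed covariances equal the true-score covariances, so only the own-variance terms attenuate.
True-score variance = [0.83 + 0.88] − 1.22 = 1.71 − 1.22 = 0.49.
Reliability = 0.49 / 0.78 = 0.628.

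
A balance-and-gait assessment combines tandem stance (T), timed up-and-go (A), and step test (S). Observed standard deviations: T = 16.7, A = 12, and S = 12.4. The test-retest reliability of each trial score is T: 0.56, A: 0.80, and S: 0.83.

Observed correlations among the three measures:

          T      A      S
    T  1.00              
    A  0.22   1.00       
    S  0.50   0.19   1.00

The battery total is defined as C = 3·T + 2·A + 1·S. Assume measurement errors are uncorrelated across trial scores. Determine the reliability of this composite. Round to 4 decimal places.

Var(C) = 3²·16.7² + 2²·12² + 12.4² + 2·[6·16.7·12·0.22 + 3·16.7·12.4·0.50 + 2·12·12.4·0.19] = 3239.77 + 1263.38 = 4503.15.
With uncorrelated errors the cross-covariances are all true-score covariance, so they carry over unchanged; only the diagonal terms shrink to ρᵢσᵢ².
True-score variance = [3²·16.7²·0.56 + 2²·12²·0.80 + 12.4²·0.83] + 1263.38 = 1994.03 + 1263.38 = 3257.41.
Reliability = 3257.41 / 4503.15 = 0.7234.

0.7234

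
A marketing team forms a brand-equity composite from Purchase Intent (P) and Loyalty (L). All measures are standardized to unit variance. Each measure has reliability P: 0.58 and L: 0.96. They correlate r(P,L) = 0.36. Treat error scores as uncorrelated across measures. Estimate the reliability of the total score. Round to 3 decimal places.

0.831

Var(P+L) = 2 + 2·[0.36] = 2 + 0.72 = 2.72.
Under uncorrelated errors the observed covariances equal the true-score covariances, so only the own-variance terms attenuate.
True-score variance = [0.58 + 0.96] + 0.72 = 1.54 + 0.72 = 2.26.
Reliability = 2.26 / 2.72 = 0.831.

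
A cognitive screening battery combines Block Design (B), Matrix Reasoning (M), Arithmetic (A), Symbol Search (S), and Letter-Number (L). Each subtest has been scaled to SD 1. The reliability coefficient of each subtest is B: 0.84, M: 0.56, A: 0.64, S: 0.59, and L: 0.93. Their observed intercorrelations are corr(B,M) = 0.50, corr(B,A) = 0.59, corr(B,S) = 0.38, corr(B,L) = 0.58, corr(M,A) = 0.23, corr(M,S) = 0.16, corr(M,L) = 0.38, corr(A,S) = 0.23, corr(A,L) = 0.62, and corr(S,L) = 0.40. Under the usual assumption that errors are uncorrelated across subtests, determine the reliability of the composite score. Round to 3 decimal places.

0.890

Var(B+M+A+S+L) = 5 + 2·[0.50 + 0.59 + 0.38 + 0.58 + 0.23 + 0.16 + 0.38 + 0.23 + 0.62 + 0.40] = 5 + 8.14 = 13.14.
Under uncorrelated errors the observed covariances equal the true-score covariances, so only the own-variance terms attenuate.
True-score variance = [0.84 + 0.56 + 0.64 + 0.59 + 0.93] + 8.14 = 3.56 + 8.14 = 11.7.
Reliability = 11.7 / 13.14 = 0.890.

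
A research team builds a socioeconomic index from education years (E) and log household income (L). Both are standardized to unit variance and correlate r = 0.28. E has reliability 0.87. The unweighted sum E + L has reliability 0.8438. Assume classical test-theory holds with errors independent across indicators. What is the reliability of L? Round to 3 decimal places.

Var(E+L) = 2 + 2·0.28 = 2.560.
True-score variance = ρ_E + ρ_L + 2·0.28, so 0.8438 = (0.87 + ρ_L + 0.56) / 2.560.
ρ_L = 0.8438·2.560 − 0.87 − 0.56 = 0.730.

0.730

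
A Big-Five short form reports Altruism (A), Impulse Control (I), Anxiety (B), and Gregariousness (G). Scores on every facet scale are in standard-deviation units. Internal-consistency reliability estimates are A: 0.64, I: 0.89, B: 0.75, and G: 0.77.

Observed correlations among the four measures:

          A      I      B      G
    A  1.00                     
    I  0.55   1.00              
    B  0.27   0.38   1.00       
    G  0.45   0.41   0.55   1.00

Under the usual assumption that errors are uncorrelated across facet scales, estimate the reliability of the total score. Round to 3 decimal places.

0.897

Var(A+I+B+G) = 4 + 2·[0.55 + 0.27 + 0.45 + 0.38 + 0.41 + 0.55] = 4 + 5.22 = 9.22.
Under uncorrelated errors the observed covariances equal the true-score covariances, so only the own-variance terms attenuate.
True-score variance = [0.64 + 0.89 + 0.75 + 0.77] + 5.22 = 3.05 + 5.22 = 8.27.
Reliability = 8.27 / 9.22 = 0.897.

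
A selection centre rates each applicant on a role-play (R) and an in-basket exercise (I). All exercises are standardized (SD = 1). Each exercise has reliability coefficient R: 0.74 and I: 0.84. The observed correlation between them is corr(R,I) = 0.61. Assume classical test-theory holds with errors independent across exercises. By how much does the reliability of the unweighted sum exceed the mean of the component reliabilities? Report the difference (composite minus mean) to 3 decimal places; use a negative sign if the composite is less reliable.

0.080

Var(sum) = 2 + 1.22 = 3.22; true-score variance = 1.58 + 1.22 = 2.8; composite reliability = 0.8696.
Mean component reliability = 0.7900.
Difference = 0.8696 − 0.7900 = 0.080.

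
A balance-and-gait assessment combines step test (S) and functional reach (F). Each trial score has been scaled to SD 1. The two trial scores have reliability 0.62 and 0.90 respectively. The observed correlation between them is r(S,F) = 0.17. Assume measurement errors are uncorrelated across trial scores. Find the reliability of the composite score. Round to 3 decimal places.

0.795

Var(S+F) = 2 + 2·[0.17] = 2 + 0.34 = 2.34.
Under uncorrelated errors the observed covariances equal the true-score covariances, so only the own-variance terms attenuate.
True-score variance = [0.62 + 0.90] + 0.34 = 1.52 + 0.34 = 1.86.
Reliability = 1.86 / 2.34 = 0.795.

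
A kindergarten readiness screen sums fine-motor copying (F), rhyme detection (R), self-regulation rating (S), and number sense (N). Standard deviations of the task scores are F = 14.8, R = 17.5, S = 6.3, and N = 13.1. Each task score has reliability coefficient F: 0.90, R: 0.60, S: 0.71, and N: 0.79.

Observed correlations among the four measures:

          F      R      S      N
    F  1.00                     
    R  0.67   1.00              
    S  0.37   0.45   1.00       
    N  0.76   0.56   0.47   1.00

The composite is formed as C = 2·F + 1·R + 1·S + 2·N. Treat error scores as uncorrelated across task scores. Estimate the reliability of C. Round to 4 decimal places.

0.9220

Var(C) = 2²·14.8² + 17.5² + 6.3² + 2²·13.1² + 2·[2·14.8·17.5·0.67 + 2·14.8·6.3·0.37 + 4·14.8·13.1·0.76 + 17.5·6.3·0.45 + 2·17.5·13.1·0.56 + 2·6.3·13.1·0.47] = 1908.54 + 2778.81 = 4687.35.
Because errors are independent across components, Cov(Tᵢ,Tⱼ) = Cov(Xᵢ,Xⱼ); the off-diagonal part of the true-score variance is the same as above.
True-score variance = [2²·14.8²·0.90 + 17.5²·0.60 + 6.3²·0.71 + 2²·13.1²·0.79] + 2778.81 = 1542.76 + 2778.81 = 4321.57.
Reliability = 4321.57 / 4687.35 = 0.9220.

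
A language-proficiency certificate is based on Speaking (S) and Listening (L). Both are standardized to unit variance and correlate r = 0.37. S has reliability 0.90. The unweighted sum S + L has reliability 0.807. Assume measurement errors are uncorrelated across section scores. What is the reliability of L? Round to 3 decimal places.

Var(S+L) = 2 + 2·0.37 = 2.740.
True-score variance = ρ_S + ρ_L + 2·0.37, so 0.807 = (0.90 + ρ_L + 0.74) / 2.740.
ρ_L = 0.807·2.740 − 0.90 − 0.74 = 0.571.

0.571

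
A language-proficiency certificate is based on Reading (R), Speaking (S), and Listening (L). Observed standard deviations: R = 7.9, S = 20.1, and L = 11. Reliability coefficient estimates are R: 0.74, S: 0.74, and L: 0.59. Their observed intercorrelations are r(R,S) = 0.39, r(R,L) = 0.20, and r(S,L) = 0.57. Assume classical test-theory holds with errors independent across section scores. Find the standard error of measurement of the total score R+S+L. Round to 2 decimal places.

13.07

Var(total) = 587.42 + 410.67 = 998.09.
True-score variance = 416.541 + 410.67 = 827.211, so reliability = 0.8288.
Error variance = 998.09 − 827.211 = 170.879; SEM = √170.879 = 13.07.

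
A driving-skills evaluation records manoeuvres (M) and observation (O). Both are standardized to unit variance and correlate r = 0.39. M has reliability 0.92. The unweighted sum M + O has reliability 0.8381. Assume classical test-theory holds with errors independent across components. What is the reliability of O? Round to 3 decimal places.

0.630

Var(M+O) = 2 + 2·0.39 = 2.780.
True-score variance = ρ_M + ρ_O + 2·0.39, so 0.8381 = (0.92 + ρ_O + 0.78) / 2.780.
ρ_O = 0.8381·2.780 − 0.92 − 0.78 = 0.630.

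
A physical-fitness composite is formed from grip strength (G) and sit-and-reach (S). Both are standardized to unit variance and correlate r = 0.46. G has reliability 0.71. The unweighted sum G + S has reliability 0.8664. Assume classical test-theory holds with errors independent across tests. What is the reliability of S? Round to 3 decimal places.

0.900

Var(G+S) = 2 + 2·0.46 = 2.920.
True-score variance = ρ_G + ρ_S + 2·0.46, so 0.8664 = (0.71 + ρ_S + 0.92) / 2.920.
ρ_S = 0.8664·2.920 − 0.71 − 0.92 = 0.900.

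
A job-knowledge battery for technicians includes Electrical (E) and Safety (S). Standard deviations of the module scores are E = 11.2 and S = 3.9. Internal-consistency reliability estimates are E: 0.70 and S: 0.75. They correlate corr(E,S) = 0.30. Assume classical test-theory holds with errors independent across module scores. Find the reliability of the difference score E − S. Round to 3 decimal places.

Var(E−S) = 11.2² + 3.9² − 2·11.2·3.9·0.30 = 140.65 − 26.208 = 114.442.
With uncorrelated errors the cross-covariances are all true-score covariance, so they carry over unchanged; only the diagonal terms shrink to ρᵢσᵢ².
True-score variance = [11.2²·0.70 + 3.9²·0.75] − 26.208 = 99.2155 − 26.208 = 73.0075.
Reliability = 73.0075 / 114.442 = 0.638.

0.638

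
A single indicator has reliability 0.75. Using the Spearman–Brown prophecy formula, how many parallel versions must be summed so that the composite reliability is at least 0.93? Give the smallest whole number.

k ≥ ρ*(1−ρ₁)/(ρ₁(1−ρ*)) = 0.93·0.25 / (0.75·0.07) = 4.429.
Smallest integer k = 5.

5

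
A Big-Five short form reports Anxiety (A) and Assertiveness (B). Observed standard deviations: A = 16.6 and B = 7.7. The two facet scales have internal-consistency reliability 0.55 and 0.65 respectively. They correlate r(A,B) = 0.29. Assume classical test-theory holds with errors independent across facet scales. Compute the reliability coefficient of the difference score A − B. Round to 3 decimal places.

0.445

Var(A−B) = 16.6² + 7.7² − 2·16.6·7.7·0.29 = 334.85 − 74.1356 = 260.714.
Under uncorrelated errors the observed covariances equal the true-score covariances, so only the own-variance terms attenuate.
True-score variance = [16.6²·0.55 + 7.7²·0.65] − 74.1356 = 190.097 − 74.1356 = 115.961.
Reliability = 115.961 / 260.714 = 0.445.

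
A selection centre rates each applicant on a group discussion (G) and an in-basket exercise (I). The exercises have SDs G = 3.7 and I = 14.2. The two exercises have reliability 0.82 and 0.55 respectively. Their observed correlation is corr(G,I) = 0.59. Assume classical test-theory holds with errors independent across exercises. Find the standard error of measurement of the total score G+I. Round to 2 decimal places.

Var(total) = 215.33 + 61.9972 = 277.327.
True-score variance = 122.128 + 61.9972 = 184.125, so reliability = 0.6639.
Error variance = 277.327 − 184.125 = 93.2022; SEM = √93.2022 = 9.65.

9.65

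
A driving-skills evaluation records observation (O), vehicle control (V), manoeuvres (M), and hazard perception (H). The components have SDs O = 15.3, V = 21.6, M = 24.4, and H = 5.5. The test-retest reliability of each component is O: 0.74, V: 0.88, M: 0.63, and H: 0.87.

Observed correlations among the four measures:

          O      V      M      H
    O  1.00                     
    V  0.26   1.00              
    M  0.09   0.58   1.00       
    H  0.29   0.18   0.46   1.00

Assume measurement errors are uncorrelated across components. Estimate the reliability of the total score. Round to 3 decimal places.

0.857

Var(O+V+M+H) = 15.3² + 21.6² + 24.4² + 5.5² + 2·[15.3·21.6·0.26 + 15.3·24.4·0.09 + 15.3·5.5·0.29 + 21.6·24.4·0.58 + 21.6·5.5·0.18 + 24.4·5.5·0.46] = 1326.26 + 1065.45 = 2391.71.
Because errors are independent across components, Cov(Tᵢ,Tⱼ) = Cov(Xᵢ,Xⱼ); the off-diagonal part of the true-score variance is the same as above.
True-score variance = [15.3²·0.74 + 21.6²·0.88 + 24.4²·0.63 + 5.5²·0.87] + 1065.45 = 985.194 + 1065.45 = 2050.65.
Reliability = 2050.65 / 2391.71 = 0.857.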